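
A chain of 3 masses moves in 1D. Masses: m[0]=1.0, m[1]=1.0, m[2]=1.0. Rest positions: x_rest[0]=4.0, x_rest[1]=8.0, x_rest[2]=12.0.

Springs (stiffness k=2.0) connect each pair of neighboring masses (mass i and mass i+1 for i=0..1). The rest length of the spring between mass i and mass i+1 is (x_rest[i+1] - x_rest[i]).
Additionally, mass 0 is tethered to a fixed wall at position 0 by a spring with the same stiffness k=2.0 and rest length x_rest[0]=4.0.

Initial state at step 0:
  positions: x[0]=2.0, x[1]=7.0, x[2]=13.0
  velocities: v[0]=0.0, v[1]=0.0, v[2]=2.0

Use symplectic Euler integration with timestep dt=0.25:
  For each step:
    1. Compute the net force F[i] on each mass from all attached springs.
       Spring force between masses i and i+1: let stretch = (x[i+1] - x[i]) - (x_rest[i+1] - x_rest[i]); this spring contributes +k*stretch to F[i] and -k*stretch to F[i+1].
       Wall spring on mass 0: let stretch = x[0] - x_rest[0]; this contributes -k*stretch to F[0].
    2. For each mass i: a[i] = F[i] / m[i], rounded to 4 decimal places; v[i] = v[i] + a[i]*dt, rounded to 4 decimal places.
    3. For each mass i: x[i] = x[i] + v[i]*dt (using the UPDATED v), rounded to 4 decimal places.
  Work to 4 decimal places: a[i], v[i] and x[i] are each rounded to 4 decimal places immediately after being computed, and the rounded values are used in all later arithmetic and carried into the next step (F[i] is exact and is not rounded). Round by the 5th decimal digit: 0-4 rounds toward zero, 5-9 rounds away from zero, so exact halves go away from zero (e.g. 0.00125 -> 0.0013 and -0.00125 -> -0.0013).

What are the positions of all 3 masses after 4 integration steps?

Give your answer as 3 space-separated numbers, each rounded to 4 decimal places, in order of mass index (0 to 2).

Step 0: x=[2.0000 7.0000 13.0000] v=[0.0000 0.0000 2.0000]
Step 1: x=[2.3750 7.1250 13.2500] v=[1.5000 0.5000 1.0000]
Step 2: x=[3.0469 7.4219 13.2344] v=[2.6875 1.1875 -0.0625]
Step 3: x=[3.8848 7.8985 12.9922] v=[3.3516 1.9063 -0.9688]
Step 4: x=[4.7388 8.5101 12.6133] v=[3.4161 2.4463 -1.5157]

Answer: 4.7388 8.5101 12.6133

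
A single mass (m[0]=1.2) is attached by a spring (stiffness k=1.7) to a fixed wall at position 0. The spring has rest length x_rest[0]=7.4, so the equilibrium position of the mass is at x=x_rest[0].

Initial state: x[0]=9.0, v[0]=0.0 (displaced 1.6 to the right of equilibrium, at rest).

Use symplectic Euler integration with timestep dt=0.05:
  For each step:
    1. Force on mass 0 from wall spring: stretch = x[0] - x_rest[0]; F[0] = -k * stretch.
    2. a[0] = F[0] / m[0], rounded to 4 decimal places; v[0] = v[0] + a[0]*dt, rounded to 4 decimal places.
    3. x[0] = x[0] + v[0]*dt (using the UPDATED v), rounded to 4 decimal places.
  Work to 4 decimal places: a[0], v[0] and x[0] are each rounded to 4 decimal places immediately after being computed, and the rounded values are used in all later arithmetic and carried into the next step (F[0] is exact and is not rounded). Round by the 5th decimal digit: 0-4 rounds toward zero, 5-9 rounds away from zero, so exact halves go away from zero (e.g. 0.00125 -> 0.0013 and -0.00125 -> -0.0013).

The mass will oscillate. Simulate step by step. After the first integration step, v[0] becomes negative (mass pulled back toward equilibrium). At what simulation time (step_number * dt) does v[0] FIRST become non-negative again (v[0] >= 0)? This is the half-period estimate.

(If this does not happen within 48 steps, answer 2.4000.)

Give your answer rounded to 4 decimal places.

Step 0: x=[9.0000] v=[0.0000]
Step 1: x=[8.9943] v=[-0.1133]
Step 2: x=[8.9830] v=[-0.2262]
Step 3: x=[8.9661] v=[-0.3383]
Step 4: x=[8.9436] v=[-0.4492]
Step 5: x=[8.9157] v=[-0.5585]
Step 6: x=[8.8824] v=[-0.6659]
Step 7: x=[8.8439] v=[-0.7709]
Step 8: x=[8.8002] v=[-0.8732]
Step 9: x=[8.7516] v=[-0.9724]
Step 10: x=[8.6982] v=[-1.0681]
Step 11: x=[8.6402] v=[-1.1601]
Step 12: x=[8.5778] v=[-1.2480]
Step 13: x=[8.5112] v=[-1.3314]
Step 14: x=[8.4407] v=[-1.4101]
Step 15: x=[8.3665] v=[-1.4838]
Step 16: x=[8.2889] v=[-1.5523]
Step 17: x=[8.2081] v=[-1.6153]
Step 18: x=[8.1245] v=[-1.6725]
Step 19: x=[8.0383] v=[-1.7238]
Step 20: x=[7.9499] v=[-1.7690]
Step 21: x=[7.8595] v=[-1.8080]
Step 22: x=[7.7675] v=[-1.8406]
Step 23: x=[7.6742] v=[-1.8666]
Step 24: x=[7.5799] v=[-1.8860]
Step 25: x=[7.4850] v=[-1.8987]
Step 26: x=[7.3898] v=[-1.9047]
Step 27: x=[7.2946] v=[-1.9040]
Step 28: x=[7.1998] v=[-1.8965]
Step 29: x=[7.1057] v=[-1.8823]
Step 30: x=[7.0126] v=[-1.8615]
Step 31: x=[6.9209] v=[-1.8341]
Step 32: x=[6.8309] v=[-1.8002]
Step 33: x=[6.7429] v=[-1.7599]
Step 34: x=[6.6572] v=[-1.7134]
Step 35: x=[6.5742] v=[-1.6608]
Step 36: x=[6.4941] v=[-1.6023]
Step 37: x=[6.4172] v=[-1.5381]
Step 38: x=[6.3438] v=[-1.4685]
Step 39: x=[6.2741] v=[-1.3937]
Step 40: x=[6.2084] v=[-1.3140]
Step 41: x=[6.1469] v=[-1.2296]
Step 42: x=[6.0899] v=[-1.1408]
Step 43: x=[6.0375] v=[-1.0480]
Step 44: x=[5.9899] v=[-0.9515]
Step 45: x=[5.9473] v=[-0.8516]
Step 46: x=[5.9099] v=[-0.7487]
Step 47: x=[5.8777] v=[-0.6432]
Step 48: x=[5.8509] v=[-0.5354]
v[0] did not become non-negative within 48 steps; using fallback time=2.4000

Answer: 2.4000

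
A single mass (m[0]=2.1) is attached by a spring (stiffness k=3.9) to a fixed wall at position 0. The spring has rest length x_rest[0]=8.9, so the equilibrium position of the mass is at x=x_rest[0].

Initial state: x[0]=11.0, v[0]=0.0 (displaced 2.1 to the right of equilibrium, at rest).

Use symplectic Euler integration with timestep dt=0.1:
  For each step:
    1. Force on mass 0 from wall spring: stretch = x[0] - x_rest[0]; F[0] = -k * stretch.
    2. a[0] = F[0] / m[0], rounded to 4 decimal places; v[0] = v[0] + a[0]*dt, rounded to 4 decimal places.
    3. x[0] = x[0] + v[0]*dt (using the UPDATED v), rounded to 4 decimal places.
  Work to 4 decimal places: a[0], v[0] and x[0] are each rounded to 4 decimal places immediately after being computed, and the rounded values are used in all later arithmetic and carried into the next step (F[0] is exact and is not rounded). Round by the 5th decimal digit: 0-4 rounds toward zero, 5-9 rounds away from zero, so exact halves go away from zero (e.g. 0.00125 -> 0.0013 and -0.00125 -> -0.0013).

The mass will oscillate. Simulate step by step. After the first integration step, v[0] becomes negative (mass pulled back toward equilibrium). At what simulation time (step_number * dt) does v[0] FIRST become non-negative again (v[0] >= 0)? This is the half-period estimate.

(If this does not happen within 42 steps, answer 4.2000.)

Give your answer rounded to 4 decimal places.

Step 0: x=[11.0000] v=[0.0000]
Step 1: x=[10.9610] v=[-0.3900]
Step 2: x=[10.8837] v=[-0.7728]
Step 3: x=[10.7696] v=[-1.1412]
Step 4: x=[10.6208] v=[-1.4884]
Step 5: x=[10.4400] v=[-1.8080]
Step 6: x=[10.2306] v=[-2.0940]
Step 7: x=[9.9965] v=[-2.3411]
Step 8: x=[9.7420] v=[-2.5447]
Step 9: x=[9.4719] v=[-2.7011]
Step 10: x=[9.1912] v=[-2.8073]
Step 11: x=[8.9051] v=[-2.8614]
Step 12: x=[8.6189] v=[-2.8624]
Step 13: x=[8.3379] v=[-2.8102]
Step 14: x=[8.0673] v=[-2.7058]
Step 15: x=[7.8122] v=[-2.5512]
Step 16: x=[7.5773] v=[-2.3492]
Step 17: x=[7.3669] v=[-2.1036]
Step 18: x=[7.1850] v=[-1.8189]
Step 19: x=[7.0350] v=[-1.5004]
Step 20: x=[6.9196] v=[-1.1540]
Step 21: x=[6.8410] v=[-0.7862]
Step 22: x=[6.8006] v=[-0.4038]
Step 23: x=[6.7992] v=[-0.0139]
Step 24: x=[6.8368] v=[0.3763]
First v>=0 after going negative at step 24, time=2.4000

Answer: 2.4000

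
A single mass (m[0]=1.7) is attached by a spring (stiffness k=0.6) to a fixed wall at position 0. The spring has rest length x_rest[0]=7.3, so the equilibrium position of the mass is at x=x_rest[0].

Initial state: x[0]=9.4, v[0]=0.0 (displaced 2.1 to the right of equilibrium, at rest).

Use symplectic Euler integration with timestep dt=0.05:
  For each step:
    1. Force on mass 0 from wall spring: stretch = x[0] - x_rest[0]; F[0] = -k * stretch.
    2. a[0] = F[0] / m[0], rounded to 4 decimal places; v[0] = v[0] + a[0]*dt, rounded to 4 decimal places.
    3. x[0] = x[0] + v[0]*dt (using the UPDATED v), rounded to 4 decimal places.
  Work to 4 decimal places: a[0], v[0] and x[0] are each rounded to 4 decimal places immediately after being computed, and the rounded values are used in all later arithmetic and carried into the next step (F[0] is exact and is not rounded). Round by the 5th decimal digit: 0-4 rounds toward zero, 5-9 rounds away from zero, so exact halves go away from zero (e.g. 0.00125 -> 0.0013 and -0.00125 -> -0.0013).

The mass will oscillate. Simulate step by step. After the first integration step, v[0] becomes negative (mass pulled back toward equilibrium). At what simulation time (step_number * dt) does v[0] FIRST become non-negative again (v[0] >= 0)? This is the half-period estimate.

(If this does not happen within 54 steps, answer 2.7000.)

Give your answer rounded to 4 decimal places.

Answer: 2.7000

Derivation:
Step 0: x=[9.4000] v=[0.0000]
Step 1: x=[9.3981] v=[-0.0371]
Step 2: x=[9.3944] v=[-0.0741]
Step 3: x=[9.3888] v=[-0.1111]
Step 4: x=[9.3814] v=[-0.1480]
Step 5: x=[9.3722] v=[-0.1847]
Step 6: x=[9.3611] v=[-0.2213]
Step 7: x=[9.3482] v=[-0.2577]
Step 8: x=[9.3335] v=[-0.2938]
Step 9: x=[9.3170] v=[-0.3297]
Step 10: x=[9.2987] v=[-0.3653]
Step 11: x=[9.2787] v=[-0.4006]
Step 12: x=[9.2569] v=[-0.4355]
Step 13: x=[9.2334] v=[-0.4700]
Step 14: x=[9.2082] v=[-0.5041]
Step 15: x=[9.1813] v=[-0.5378]
Step 16: x=[9.1528] v=[-0.5710]
Step 17: x=[9.1226] v=[-0.6037]
Step 18: x=[9.0908] v=[-0.6359]
Step 19: x=[9.0574] v=[-0.6675]
Step 20: x=[9.0225] v=[-0.6985]
Step 21: x=[8.9861] v=[-0.7289]
Step 22: x=[8.9482] v=[-0.7587]
Step 23: x=[8.9088] v=[-0.7878]
Step 24: x=[8.8680] v=[-0.8162]
Step 25: x=[8.8258] v=[-0.8439]
Step 26: x=[8.7823] v=[-0.8708]
Step 27: x=[8.7375] v=[-0.8970]
Step 28: x=[8.6914] v=[-0.9224]
Step 29: x=[8.6441] v=[-0.9470]
Step 30: x=[8.5956] v=[-0.9707]
Step 31: x=[8.5459] v=[-0.9936]
Step 32: x=[8.4951] v=[-1.0156]
Step 33: x=[8.4433] v=[-1.0367]
Step 34: x=[8.3905] v=[-1.0569]
Step 35: x=[8.3367] v=[-1.0761]
Step 36: x=[8.2820] v=[-1.0944]
Step 37: x=[8.2264] v=[-1.1117]
Step 38: x=[8.1700] v=[-1.1281]
Step 39: x=[8.1128] v=[-1.1435]
Step 40: x=[8.0549] v=[-1.1578]
Step 41: x=[7.9963] v=[-1.1711]
Step 42: x=[7.9371] v=[-1.1834]
Step 43: x=[7.8774] v=[-1.1946]
Step 44: x=[7.8172] v=[-1.2048]
Step 45: x=[7.7565] v=[-1.2139]
Step 46: x=[7.6954] v=[-1.2220]
Step 47: x=[7.6340] v=[-1.2290]
Step 48: x=[7.5723] v=[-1.2349]
Step 49: x=[7.5103] v=[-1.2397]
Step 50: x=[7.4481] v=[-1.2434]
Step 51: x=[7.3858] v=[-1.2460]
Step 52: x=[7.3234] v=[-1.2475]
Step 53: x=[7.2610] v=[-1.2479]
Step 54: x=[7.1986] v=[-1.2472]
v[0] did not become non-negative within 54 steps; using fallback time=2.7000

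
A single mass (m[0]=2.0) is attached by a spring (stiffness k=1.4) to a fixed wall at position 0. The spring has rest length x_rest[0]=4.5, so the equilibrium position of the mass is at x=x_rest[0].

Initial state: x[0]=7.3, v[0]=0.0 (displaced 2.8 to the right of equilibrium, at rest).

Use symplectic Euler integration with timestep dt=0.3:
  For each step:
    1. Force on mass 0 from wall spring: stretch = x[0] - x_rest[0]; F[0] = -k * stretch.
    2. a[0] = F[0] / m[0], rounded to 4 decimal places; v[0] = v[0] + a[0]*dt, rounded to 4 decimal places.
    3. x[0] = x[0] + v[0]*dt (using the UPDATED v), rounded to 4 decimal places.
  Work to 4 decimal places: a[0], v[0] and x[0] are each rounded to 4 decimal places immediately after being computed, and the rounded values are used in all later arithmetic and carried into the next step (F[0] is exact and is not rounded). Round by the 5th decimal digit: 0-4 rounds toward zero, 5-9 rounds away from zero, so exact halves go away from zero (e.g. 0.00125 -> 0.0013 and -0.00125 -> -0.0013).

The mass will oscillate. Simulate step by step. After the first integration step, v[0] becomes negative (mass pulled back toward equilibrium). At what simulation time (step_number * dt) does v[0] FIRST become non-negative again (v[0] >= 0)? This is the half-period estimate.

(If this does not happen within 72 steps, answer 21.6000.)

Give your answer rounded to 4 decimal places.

Step 0: x=[7.3000] v=[0.0000]
Step 1: x=[7.1236] v=[-0.5880]
Step 2: x=[6.7819] v=[-1.1390]
Step 3: x=[6.2964] v=[-1.6182]
Step 4: x=[5.6978] v=[-1.9955]
Step 5: x=[5.0237] v=[-2.2471]
Step 6: x=[4.3166] v=[-2.3571]
Step 7: x=[3.6210] v=[-2.3186]
Step 8: x=[2.9808] v=[-2.1340]
Step 9: x=[2.4363] v=[-1.8150]
Step 10: x=[2.0218] v=[-1.3816]
Step 11: x=[1.7634] v=[-0.8612]
Step 12: x=[1.6775] v=[-0.2865]
Step 13: x=[1.7694] v=[0.3062]
First v>=0 after going negative at step 13, time=3.9000

Answer: 3.9000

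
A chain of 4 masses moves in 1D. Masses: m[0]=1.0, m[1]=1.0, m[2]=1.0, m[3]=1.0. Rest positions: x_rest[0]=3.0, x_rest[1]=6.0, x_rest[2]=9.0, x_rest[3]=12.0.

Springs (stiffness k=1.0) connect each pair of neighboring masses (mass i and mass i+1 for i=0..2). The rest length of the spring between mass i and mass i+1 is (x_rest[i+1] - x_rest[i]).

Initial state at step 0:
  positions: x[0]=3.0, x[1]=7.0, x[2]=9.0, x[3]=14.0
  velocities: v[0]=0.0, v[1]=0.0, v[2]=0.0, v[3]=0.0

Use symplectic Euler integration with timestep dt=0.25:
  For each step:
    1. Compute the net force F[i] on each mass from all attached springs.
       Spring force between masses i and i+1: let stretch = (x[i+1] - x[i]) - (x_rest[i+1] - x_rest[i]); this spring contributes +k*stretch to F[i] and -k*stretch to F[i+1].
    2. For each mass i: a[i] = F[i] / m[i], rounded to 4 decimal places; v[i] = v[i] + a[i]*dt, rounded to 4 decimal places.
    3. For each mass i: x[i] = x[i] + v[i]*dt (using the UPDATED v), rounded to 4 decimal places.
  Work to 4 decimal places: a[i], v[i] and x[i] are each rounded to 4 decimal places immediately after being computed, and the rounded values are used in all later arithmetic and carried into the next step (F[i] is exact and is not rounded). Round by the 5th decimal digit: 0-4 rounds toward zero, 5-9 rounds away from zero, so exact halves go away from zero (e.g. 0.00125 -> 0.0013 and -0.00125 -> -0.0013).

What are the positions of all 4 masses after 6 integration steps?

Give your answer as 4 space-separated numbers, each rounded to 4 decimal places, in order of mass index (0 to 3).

Answer: 3.6918 6.0342 10.8083 12.4659

Derivation:
Step 0: x=[3.0000 7.0000 9.0000 14.0000] v=[0.0000 0.0000 0.0000 0.0000]
Step 1: x=[3.0625 6.8750 9.1875 13.8750] v=[0.2500 -0.5000 0.7500 -0.5000]
Step 2: x=[3.1758 6.6563 9.5235 13.6445] v=[0.4531 -0.8750 1.3438 -0.9219]
Step 3: x=[3.3191 6.3992 9.9378 13.3440] v=[0.5732 -1.0283 1.6573 -1.2022]
Step 4: x=[3.4674 6.1708 10.3439 13.0181] v=[0.5932 -0.9137 1.6242 -1.3038]
Step 5: x=[3.5972 6.0342 10.6563 12.7125] v=[0.5191 -0.5463 1.2495 -1.2224]
Step 6: x=[3.6918 6.0342 10.8083 12.4659] v=[0.3784 0.0000 0.6080 -0.9865]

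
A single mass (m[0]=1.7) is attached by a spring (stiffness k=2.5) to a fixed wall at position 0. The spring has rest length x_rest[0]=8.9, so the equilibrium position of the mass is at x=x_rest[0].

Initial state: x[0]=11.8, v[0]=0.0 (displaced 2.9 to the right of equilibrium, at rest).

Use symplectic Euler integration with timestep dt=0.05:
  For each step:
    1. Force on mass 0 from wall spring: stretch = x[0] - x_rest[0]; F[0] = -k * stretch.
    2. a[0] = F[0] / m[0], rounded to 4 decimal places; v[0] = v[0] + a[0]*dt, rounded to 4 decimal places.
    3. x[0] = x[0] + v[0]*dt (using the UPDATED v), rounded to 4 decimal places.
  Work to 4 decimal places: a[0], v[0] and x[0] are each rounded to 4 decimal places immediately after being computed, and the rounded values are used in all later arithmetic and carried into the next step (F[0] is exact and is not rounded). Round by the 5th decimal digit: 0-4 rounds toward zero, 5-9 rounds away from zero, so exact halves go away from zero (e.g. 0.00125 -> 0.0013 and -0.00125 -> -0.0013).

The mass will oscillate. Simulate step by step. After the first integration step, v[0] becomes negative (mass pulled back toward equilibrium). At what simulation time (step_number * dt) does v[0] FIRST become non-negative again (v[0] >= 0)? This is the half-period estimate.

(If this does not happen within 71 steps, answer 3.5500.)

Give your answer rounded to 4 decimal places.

Step 0: x=[11.8000] v=[0.0000]
Step 1: x=[11.7893] v=[-0.2132]
Step 2: x=[11.7680] v=[-0.4257]
Step 3: x=[11.7362] v=[-0.6366]
Step 4: x=[11.6939] v=[-0.8451]
Step 5: x=[11.6414] v=[-1.0505]
Step 6: x=[11.5788] v=[-1.2521]
Step 7: x=[11.5063] v=[-1.4491]
Step 8: x=[11.4243] v=[-1.6407]
Step 9: x=[11.3330] v=[-1.8263]
Step 10: x=[11.2327] v=[-2.0052]
Step 11: x=[11.1239] v=[-2.1767]
Step 12: x=[11.0069] v=[-2.3402]
Step 13: x=[10.8821] v=[-2.4951]
Step 14: x=[10.7501] v=[-2.6408]
Step 15: x=[10.6113] v=[-2.7768]
Step 16: x=[10.4662] v=[-2.9026]
Step 17: x=[10.3153] v=[-3.0178]
Step 18: x=[10.1592] v=[-3.1219]
Step 19: x=[9.9985] v=[-3.2145]
Step 20: x=[9.8337] v=[-3.2953]
Step 21: x=[9.6655] v=[-3.3640]
Step 22: x=[9.4945] v=[-3.4203]
Step 23: x=[9.3213] v=[-3.4640]
Step 24: x=[9.1466] v=[-3.4950]
Step 25: x=[8.9709] v=[-3.5131]
Step 26: x=[8.7950] v=[-3.5183]
Step 27: x=[8.6195] v=[-3.5106]
Step 28: x=[8.4450] v=[-3.4900]
Step 29: x=[8.2722] v=[-3.4565]
Step 30: x=[8.1017] v=[-3.4103]
Step 31: x=[7.9341] v=[-3.3516]
Step 32: x=[7.7701] v=[-3.2806]
Step 33: x=[7.6102] v=[-3.1975]
Step 34: x=[7.4551] v=[-3.1027]
Step 35: x=[7.3053] v=[-2.9965]
Step 36: x=[7.1613] v=[-2.8792]
Step 37: x=[7.0237] v=[-2.7514]
Step 38: x=[6.8930] v=[-2.6134]
Step 39: x=[6.7697] v=[-2.4658]
Step 40: x=[6.6542] v=[-2.3092]
Step 41: x=[6.5470] v=[-2.1441]
Step 42: x=[6.4484] v=[-1.9711]
Step 43: x=[6.3589] v=[-1.7908]
Step 44: x=[6.2787] v=[-1.6040]
Step 45: x=[6.2081] v=[-1.4113]
Step 46: x=[6.1474] v=[-1.2134]
Step 47: x=[6.0969] v=[-1.0110]
Step 48: x=[6.0567] v=[-0.8049]
Step 49: x=[6.0269] v=[-0.5958]
Step 50: x=[6.0077] v=[-0.3845]
Step 51: x=[5.9991] v=[-0.1718]
Step 52: x=[6.0012] v=[0.0415]
First v>=0 after going negative at step 52, time=2.6000

Answer: 2.6000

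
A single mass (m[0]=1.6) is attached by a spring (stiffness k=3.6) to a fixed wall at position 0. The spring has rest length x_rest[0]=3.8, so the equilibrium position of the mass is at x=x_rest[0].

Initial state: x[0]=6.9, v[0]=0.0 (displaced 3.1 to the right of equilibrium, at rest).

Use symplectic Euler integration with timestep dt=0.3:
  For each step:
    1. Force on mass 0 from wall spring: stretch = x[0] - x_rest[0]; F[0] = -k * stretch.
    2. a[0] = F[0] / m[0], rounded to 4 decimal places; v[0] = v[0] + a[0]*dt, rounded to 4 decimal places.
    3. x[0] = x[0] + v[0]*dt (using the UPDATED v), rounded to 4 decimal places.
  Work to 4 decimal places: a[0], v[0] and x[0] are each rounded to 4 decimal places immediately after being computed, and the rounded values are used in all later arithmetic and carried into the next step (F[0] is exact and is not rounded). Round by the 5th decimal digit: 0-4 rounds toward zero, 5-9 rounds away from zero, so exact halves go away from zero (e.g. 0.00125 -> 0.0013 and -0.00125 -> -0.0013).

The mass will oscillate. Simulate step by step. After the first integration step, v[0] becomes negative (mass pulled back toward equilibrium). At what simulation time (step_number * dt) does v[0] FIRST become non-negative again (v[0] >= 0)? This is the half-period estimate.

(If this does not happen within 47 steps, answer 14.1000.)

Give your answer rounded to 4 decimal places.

Step 0: x=[6.9000] v=[0.0000]
Step 1: x=[6.2723] v=[-2.0925]
Step 2: x=[5.1439] v=[-3.7613]
Step 3: x=[3.7434] v=[-4.6684]
Step 4: x=[2.3543] v=[-4.6302]
Step 5: x=[1.2580] v=[-3.6544]
Step 6: x=[0.6764] v=[-1.9386]
Step 7: x=[0.7273] v=[0.1698]
First v>=0 after going negative at step 7, time=2.1000

Answer: 2.1000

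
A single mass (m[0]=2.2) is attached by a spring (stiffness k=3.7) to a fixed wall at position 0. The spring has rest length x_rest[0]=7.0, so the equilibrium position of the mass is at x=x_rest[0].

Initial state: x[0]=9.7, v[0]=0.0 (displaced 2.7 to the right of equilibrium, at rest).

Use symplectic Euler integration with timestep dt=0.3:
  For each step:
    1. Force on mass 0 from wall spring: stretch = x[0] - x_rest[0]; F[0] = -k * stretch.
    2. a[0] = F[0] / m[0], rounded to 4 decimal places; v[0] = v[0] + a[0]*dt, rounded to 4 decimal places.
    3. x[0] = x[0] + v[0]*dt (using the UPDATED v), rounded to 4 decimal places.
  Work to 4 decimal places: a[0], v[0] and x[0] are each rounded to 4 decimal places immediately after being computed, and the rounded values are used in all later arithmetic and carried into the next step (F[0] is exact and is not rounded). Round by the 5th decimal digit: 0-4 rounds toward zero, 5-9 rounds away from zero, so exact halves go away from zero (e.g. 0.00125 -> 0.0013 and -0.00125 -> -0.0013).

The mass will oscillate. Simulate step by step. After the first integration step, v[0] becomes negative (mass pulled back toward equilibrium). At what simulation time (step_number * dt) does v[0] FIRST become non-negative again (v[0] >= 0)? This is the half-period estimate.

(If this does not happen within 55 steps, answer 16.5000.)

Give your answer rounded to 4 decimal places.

Answer: 2.7000

Derivation:
Step 0: x=[9.7000] v=[0.0000]
Step 1: x=[9.2913] v=[-1.3623]
Step 2: x=[8.5358] v=[-2.5184]
Step 3: x=[7.5478] v=[-3.2933]
Step 4: x=[6.4769] v=[-3.5697]
Step 5: x=[5.4852] v=[-3.3058]
Step 6: x=[4.7228] v=[-2.5415]
Step 7: x=[4.3050] v=[-1.3926]
Step 8: x=[4.2951] v=[-0.0329]
Step 9: x=[4.6947] v=[1.3319]
First v>=0 after going negative at step 9, time=2.7000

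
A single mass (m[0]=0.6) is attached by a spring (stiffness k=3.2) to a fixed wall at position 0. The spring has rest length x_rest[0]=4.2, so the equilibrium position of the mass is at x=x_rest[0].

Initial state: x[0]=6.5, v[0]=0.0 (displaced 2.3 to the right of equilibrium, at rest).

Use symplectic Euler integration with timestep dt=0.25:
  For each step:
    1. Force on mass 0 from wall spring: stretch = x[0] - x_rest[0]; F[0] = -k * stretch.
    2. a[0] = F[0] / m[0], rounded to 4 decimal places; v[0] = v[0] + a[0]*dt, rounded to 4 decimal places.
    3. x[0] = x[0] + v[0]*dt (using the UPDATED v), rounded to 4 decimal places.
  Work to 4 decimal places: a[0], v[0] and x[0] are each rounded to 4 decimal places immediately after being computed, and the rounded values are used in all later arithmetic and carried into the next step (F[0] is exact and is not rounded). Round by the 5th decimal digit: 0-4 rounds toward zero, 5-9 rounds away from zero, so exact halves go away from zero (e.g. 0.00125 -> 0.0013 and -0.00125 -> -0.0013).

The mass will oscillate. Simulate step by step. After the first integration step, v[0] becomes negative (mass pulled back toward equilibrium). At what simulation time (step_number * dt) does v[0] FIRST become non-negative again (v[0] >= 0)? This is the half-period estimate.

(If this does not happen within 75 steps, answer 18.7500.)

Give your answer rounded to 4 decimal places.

Answer: 1.5000

Derivation:
Step 0: x=[6.5000] v=[0.0000]
Step 1: x=[5.7333] v=[-3.0667]
Step 2: x=[4.4555] v=[-5.1111]
Step 3: x=[3.0926] v=[-5.4518]
Step 4: x=[2.0988] v=[-3.9753]
Step 5: x=[1.8054] v=[-1.1737]
Step 6: x=[2.3102] v=[2.0191]
First v>=0 after going negative at step 6, time=1.5000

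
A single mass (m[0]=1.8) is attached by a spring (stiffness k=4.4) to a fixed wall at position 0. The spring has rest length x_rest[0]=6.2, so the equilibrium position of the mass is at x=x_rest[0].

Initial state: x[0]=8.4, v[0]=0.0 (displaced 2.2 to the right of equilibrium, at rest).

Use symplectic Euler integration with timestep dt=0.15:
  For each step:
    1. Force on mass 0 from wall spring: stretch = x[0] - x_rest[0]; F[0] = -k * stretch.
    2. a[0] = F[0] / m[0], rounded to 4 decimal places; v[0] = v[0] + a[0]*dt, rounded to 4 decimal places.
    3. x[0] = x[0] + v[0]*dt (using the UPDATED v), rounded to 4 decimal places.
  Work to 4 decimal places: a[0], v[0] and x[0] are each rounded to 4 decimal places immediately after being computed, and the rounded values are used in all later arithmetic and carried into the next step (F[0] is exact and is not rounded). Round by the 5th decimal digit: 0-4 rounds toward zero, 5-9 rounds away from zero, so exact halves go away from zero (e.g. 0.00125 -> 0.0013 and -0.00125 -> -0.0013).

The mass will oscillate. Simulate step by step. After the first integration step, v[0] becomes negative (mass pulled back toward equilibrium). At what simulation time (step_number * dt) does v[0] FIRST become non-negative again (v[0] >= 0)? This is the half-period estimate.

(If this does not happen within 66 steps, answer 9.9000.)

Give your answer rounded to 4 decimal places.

Answer: 2.1000

Derivation:
Step 0: x=[8.4000] v=[0.0000]
Step 1: x=[8.2790] v=[-0.8067]
Step 2: x=[8.0437] v=[-1.5690]
Step 3: x=[7.7070] v=[-2.2450]
Step 4: x=[7.2874] v=[-2.7976]
Step 5: x=[6.8080] v=[-3.1963]
Step 6: x=[6.2951] v=[-3.4192]
Step 7: x=[5.7770] v=[-3.4541]
Step 8: x=[5.2822] v=[-3.2990]
Step 9: x=[4.8378] v=[-2.9625]
Step 10: x=[4.4684] v=[-2.4630]
Step 11: x=[4.1942] v=[-1.8281]
Step 12: x=[4.0303] v=[-1.0926]
Step 13: x=[3.9858] v=[-0.2970]
Step 14: x=[4.0630] v=[0.5149]
First v>=0 after going negative at step 14, time=2.1000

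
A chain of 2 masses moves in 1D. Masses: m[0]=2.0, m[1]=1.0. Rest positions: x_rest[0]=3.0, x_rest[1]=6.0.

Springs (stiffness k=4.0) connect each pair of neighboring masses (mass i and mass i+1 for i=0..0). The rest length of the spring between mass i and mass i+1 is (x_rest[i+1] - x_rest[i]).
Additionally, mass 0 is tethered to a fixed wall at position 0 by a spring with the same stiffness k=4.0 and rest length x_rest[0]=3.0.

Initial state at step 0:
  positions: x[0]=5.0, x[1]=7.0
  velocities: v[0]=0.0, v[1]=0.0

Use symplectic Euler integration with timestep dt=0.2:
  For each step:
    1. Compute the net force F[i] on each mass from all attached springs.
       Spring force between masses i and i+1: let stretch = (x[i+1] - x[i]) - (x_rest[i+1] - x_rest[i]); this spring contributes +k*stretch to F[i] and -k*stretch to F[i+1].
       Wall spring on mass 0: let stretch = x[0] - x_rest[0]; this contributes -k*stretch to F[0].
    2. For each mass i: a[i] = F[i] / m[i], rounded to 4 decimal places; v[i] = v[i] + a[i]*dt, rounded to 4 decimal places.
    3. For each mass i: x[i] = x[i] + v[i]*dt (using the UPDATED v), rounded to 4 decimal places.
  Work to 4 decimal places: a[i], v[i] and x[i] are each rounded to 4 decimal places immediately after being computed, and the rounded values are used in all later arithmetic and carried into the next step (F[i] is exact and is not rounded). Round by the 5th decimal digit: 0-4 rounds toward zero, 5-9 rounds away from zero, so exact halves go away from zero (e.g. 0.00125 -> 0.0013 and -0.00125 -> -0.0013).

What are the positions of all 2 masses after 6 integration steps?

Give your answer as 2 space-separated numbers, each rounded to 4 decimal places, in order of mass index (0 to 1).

Step 0: x=[5.0000 7.0000] v=[0.0000 0.0000]
Step 1: x=[4.7600 7.1600] v=[-1.2000 0.8000]
Step 2: x=[4.3312 7.4160] v=[-2.1440 1.2800]
Step 3: x=[3.8027 7.6584] v=[-2.6426 1.2122]
Step 4: x=[3.2784 7.7639] v=[-2.6214 0.5276]
Step 5: x=[2.8507 7.6317] v=[-2.1386 -0.6608]
Step 6: x=[2.5774 7.2146] v=[-1.3665 -2.0856]

Answer: 2.5774 7.2146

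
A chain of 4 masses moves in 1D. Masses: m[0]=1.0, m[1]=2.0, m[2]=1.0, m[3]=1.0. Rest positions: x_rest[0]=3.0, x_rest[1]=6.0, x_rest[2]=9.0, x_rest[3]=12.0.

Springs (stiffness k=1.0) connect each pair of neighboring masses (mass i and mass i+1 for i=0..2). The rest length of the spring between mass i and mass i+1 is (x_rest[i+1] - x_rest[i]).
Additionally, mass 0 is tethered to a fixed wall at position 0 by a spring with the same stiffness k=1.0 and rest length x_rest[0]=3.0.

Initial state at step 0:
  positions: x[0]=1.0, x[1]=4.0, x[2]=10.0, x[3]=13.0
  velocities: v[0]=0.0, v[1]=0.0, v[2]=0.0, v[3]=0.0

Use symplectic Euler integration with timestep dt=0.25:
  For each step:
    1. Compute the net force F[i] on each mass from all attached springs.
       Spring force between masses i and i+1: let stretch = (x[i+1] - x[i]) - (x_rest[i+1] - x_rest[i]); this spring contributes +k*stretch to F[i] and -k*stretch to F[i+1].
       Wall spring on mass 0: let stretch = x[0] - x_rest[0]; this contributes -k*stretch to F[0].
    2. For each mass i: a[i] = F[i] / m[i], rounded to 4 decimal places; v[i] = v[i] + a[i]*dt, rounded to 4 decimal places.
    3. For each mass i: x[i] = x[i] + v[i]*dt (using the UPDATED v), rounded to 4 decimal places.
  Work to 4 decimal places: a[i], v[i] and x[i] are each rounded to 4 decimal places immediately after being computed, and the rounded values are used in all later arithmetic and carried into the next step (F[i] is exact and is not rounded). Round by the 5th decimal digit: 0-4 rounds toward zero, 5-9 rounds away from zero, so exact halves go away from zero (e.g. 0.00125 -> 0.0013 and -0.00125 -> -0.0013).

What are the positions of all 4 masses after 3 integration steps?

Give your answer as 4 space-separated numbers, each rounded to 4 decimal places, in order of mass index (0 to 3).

Answer: 1.7020 4.5246 9.0166 12.9440

Derivation:
Step 0: x=[1.0000 4.0000 10.0000 13.0000] v=[0.0000 0.0000 0.0000 0.0000]
Step 1: x=[1.1250 4.0938 9.8125 13.0000] v=[0.5000 0.3750 -0.7500 0.0000]
Step 2: x=[1.3653 4.2735 9.4668 12.9883] v=[0.9610 0.7188 -1.3828 -0.0469]
Step 3: x=[1.7020 4.5246 9.0166 12.9440] v=[1.3467 1.0045 -1.8008 -0.1773]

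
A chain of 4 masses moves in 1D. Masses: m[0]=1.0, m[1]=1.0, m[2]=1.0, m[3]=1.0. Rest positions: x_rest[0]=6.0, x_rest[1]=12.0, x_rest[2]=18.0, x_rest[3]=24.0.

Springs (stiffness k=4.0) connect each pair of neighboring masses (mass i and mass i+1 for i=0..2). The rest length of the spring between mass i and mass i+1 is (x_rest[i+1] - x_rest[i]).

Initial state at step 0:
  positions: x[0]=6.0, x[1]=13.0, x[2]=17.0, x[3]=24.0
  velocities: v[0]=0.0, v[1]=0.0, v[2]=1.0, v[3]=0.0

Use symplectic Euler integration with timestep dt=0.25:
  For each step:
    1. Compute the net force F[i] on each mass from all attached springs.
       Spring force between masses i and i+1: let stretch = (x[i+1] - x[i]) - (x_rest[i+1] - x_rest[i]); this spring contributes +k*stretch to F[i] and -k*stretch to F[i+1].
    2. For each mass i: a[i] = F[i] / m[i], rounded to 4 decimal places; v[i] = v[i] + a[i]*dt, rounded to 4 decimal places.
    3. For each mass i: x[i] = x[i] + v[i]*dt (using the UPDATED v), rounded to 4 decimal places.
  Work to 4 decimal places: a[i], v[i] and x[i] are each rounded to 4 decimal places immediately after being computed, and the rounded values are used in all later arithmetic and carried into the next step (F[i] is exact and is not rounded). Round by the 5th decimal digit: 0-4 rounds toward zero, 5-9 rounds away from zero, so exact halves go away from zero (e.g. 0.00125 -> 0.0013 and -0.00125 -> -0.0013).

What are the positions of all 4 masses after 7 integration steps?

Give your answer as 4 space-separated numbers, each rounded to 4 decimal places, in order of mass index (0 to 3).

Step 0: x=[6.0000 13.0000 17.0000 24.0000] v=[0.0000 0.0000 1.0000 0.0000]
Step 1: x=[6.2500 12.2500 18.0000 23.7500] v=[1.0000 -3.0000 4.0000 -1.0000]
Step 2: x=[6.5000 11.4375 19.0000 23.5625] v=[1.0000 -3.2500 4.0000 -0.7500]
Step 3: x=[6.4844 11.2813 19.2500 23.7344] v=[-0.0625 -0.6250 1.0000 0.6875]
Step 4: x=[6.1680 11.9180 18.6289 24.2852] v=[-1.2656 2.5468 -2.4843 2.2031]
Step 5: x=[5.7891 12.7949 17.7442 24.9219] v=[-1.5156 3.5077 -3.5389 2.5468]
Step 6: x=[5.6617 13.1577 17.4166 25.2642] v=[-0.5098 1.4512 -1.3105 1.3691]
Step 7: x=[5.9083 12.7112 17.9862 25.1446] v=[0.9862 -1.7859 2.2782 -0.4785]

Answer: 5.9083 12.7112 17.9862 25.1446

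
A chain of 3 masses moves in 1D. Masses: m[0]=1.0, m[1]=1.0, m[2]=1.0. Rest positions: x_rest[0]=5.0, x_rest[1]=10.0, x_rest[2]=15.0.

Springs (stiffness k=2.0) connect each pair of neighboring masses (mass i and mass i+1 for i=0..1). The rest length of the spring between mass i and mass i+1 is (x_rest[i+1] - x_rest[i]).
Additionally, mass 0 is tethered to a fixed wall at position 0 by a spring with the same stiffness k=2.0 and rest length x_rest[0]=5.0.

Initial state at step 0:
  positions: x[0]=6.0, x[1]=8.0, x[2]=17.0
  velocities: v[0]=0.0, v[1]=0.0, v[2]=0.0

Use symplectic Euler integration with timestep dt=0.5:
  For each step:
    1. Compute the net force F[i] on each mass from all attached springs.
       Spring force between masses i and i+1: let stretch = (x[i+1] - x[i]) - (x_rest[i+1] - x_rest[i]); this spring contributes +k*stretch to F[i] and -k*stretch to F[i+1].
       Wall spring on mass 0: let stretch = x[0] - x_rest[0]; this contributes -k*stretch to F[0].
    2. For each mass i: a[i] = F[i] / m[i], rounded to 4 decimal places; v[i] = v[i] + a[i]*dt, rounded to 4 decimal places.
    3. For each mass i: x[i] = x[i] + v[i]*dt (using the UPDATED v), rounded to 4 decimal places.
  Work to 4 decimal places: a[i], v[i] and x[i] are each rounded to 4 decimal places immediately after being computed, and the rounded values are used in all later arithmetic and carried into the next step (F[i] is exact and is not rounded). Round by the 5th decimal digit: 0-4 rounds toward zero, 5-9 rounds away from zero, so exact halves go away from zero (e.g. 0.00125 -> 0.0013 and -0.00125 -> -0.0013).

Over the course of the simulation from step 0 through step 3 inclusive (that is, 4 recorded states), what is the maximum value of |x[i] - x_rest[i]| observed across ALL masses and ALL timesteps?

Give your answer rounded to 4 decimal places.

Step 0: x=[6.0000 8.0000 17.0000] v=[0.0000 0.0000 0.0000]
Step 1: x=[4.0000 11.5000 15.0000] v=[-4.0000 7.0000 -4.0000]
Step 2: x=[3.7500 13.0000 13.7500] v=[-0.5000 3.0000 -2.5000]
Step 3: x=[6.2500 10.2500 14.6250] v=[5.0000 -5.5000 1.7500]
Max displacement = 3.0000

Answer: 3.0000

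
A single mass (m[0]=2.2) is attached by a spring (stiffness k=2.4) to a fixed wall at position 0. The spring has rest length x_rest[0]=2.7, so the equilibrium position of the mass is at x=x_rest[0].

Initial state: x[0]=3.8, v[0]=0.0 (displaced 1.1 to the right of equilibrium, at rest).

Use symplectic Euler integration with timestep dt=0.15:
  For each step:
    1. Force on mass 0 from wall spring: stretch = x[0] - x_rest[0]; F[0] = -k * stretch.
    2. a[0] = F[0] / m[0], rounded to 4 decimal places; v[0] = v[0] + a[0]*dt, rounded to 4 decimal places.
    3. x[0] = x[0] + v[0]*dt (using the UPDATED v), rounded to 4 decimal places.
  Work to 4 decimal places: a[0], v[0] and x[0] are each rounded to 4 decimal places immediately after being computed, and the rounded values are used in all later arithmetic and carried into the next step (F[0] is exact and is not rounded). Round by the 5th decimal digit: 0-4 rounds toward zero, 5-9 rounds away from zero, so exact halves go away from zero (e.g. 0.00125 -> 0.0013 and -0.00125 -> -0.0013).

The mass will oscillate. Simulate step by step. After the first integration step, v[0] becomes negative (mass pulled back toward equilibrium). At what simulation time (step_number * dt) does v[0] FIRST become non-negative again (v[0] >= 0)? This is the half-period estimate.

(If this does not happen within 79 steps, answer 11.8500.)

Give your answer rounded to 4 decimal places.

Answer: 3.1500

Derivation:
Step 0: x=[3.8000] v=[0.0000]
Step 1: x=[3.7730] v=[-0.1800]
Step 2: x=[3.7197] v=[-0.3556]
Step 3: x=[3.6413] v=[-0.5225]
Step 4: x=[3.5398] v=[-0.6765]
Step 5: x=[3.4177] v=[-0.8139]
Step 6: x=[3.2780] v=[-0.9313]
Step 7: x=[3.1241] v=[-1.0259]
Step 8: x=[2.9598] v=[-1.0953]
Step 9: x=[2.7891] v=[-1.1378]
Step 10: x=[2.6162] v=[-1.1524]
Step 11: x=[2.4454] v=[-1.1387]
Step 12: x=[2.2809] v=[-1.0970]
Step 13: x=[2.1266] v=[-1.0284]
Step 14: x=[1.9864] v=[-0.9346]
Step 15: x=[1.8637] v=[-0.8178]
Step 16: x=[1.7616] v=[-0.6810]
Step 17: x=[1.6825] v=[-0.5274]
Step 18: x=[1.6284] v=[-0.3609]
Step 19: x=[1.6006] v=[-0.1856]
Step 20: x=[1.5997] v=[-0.0057]
Step 21: x=[1.6258] v=[0.1743]
First v>=0 after going negative at step 21, time=3.1500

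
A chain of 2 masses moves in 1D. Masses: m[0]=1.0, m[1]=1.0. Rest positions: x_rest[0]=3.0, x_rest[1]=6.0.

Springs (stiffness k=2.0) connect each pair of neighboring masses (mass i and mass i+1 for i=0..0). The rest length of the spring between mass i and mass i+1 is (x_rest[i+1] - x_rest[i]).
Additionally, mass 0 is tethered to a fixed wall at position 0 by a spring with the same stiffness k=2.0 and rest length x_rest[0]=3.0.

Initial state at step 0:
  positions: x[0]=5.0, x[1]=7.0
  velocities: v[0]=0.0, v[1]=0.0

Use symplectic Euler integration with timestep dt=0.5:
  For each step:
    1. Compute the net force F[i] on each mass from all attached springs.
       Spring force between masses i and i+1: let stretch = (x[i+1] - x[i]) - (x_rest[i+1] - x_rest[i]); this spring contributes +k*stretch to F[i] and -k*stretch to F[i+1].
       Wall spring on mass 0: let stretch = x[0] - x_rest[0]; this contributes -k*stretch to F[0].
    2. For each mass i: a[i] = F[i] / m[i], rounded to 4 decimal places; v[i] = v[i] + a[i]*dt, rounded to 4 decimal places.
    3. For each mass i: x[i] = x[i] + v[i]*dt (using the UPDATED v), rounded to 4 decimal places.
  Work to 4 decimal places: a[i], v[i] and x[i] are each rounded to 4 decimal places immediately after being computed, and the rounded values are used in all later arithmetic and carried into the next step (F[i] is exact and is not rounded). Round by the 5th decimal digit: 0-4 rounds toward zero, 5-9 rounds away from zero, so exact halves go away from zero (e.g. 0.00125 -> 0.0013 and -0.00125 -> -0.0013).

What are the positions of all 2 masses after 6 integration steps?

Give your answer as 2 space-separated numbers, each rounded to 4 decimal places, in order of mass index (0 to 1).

Answer: 1.9375 4.4532

Derivation:
Step 0: x=[5.0000 7.0000] v=[0.0000 0.0000]
Step 1: x=[3.5000 7.5000] v=[-3.0000 1.0000]
Step 2: x=[2.2500 7.5000] v=[-2.5000 0.0000]
Step 3: x=[2.5000 6.3750] v=[0.5000 -2.2500]
Step 4: x=[3.4375 4.8125] v=[1.8750 -3.1250]
Step 5: x=[3.3438 4.0625] v=[-0.1875 -1.5000]
Step 6: x=[1.9375 4.4532] v=[-2.8126 0.7813]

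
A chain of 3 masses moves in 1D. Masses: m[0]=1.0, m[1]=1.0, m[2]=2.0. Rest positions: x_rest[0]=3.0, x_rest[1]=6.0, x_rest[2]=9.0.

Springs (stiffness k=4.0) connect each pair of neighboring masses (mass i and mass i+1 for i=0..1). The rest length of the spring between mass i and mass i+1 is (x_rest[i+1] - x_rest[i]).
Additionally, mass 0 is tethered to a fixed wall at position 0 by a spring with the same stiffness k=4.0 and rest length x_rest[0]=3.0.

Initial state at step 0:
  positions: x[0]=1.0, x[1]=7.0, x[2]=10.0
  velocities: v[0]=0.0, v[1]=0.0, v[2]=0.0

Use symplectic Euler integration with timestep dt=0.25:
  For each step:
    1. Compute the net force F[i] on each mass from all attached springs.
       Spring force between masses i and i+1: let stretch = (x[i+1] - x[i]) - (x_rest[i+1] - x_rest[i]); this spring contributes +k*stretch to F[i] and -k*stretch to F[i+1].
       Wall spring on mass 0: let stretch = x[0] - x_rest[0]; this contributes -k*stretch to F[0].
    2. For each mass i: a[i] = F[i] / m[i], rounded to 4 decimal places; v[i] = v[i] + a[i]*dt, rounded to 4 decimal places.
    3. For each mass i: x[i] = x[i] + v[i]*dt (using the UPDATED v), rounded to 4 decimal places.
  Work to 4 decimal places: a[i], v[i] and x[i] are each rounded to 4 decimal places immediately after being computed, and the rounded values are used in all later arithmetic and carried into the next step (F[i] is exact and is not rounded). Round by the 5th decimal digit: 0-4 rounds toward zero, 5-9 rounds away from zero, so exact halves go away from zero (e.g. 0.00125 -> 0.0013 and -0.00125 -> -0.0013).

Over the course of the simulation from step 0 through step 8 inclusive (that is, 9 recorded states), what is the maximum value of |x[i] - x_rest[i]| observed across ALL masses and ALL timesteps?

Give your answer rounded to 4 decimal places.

Answer: 2.2662

Derivation:
Step 0: x=[1.0000 7.0000 10.0000] v=[0.0000 0.0000 0.0000]
Step 1: x=[2.2500 6.2500 10.0000] v=[5.0000 -3.0000 0.0000]
Step 2: x=[3.9375 5.4375 9.9063] v=[6.7500 -3.2500 -0.3750]
Step 3: x=[5.0156 5.3672 9.6290] v=[4.3125 -0.2812 -1.1094]
Step 4: x=[4.9277 6.2745 9.1939] v=[-0.3515 3.6290 -1.7403]
Step 5: x=[3.9446 7.5749 8.7689] v=[-3.9324 5.2016 -1.7000]
Step 6: x=[2.8829 8.2662 8.5697] v=[-4.2467 2.7653 -0.7970]
Step 7: x=[2.4463 7.6876 8.7075] v=[-1.7463 -2.3145 0.5513]
Step 8: x=[2.7085 6.0536 9.0929] v=[1.0487 -6.5359 1.5414]
Max displacement = 2.2662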